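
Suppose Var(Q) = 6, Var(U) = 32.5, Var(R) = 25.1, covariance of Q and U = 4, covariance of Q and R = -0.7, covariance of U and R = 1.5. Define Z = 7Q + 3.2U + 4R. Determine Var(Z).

Var(Z) = 1206.8

Var(Z) = a²·Var(Q) + b²·Var(U) + c²·Var(R) + 2ab·covariance of Q and U + 2ac·covariance of Q and R + 2bc·covariance of U and R, with a = 7, b = 3.2, c = 4.
= 294 + 332.8 + 401.6 + 179.2 + (-39.2) + 38.4
= 1206.8.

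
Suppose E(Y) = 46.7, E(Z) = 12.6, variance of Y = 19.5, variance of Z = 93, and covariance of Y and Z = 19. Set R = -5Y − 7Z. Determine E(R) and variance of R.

E(R) = (-5)·E(Y) + (-7)·E(Z) = (-5)·46.7 + (-7)·12.6 = -321.7.
variance of R = a²·variance of Y + b²·variance of Z + 2ab·covariance of Y and Z with a = -5, b = -7.
= (-5)²·19.5 + (-7)²·93 + 2·(-5)·(-7)·19
= 487.5 + 4557 + 1330 = 6374.5.

E(R) = -321.7, variance of R = 6374.5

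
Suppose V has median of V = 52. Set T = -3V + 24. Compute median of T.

A linear map preserves order up to sign, so median of T = a·median of V + b = (-3)·52 + 24 = -132.

median of T = -132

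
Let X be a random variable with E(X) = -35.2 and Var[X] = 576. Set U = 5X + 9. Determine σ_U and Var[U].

σ_U = 120, Var[U] = 14400

U = 5X + 9 is linear with a = 5, b = 9.
σ_X = √576 = 24.
σ_U = |a|·σ_X = |5|·24 = 120.
Var[U] = a²·Var[X] = 5²·576 = 14400 (the additive constant 9 does not affect variance).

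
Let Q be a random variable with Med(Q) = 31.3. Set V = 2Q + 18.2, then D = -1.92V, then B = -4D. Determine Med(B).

Med(B) = 620.544

Med(V) = 2·31.3 + 18.2 = 80.8.
Med(D) = (-1.92)·80.8 = -155.136.
Med(B) = (-4)·(-155.136) = 620.544.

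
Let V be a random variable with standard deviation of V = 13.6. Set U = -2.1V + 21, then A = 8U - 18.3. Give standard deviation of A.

standard deviation of A = 228.48

standard deviation of U = |-2.1|·13.6 = 28.56.
standard deviation of A = |8|·28.56 = 228.48.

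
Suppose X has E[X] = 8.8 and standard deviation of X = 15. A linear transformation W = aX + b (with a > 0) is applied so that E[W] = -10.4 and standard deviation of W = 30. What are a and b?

a = 2, b = -28

standard deviation of W = a·standard deviation of X (a > 0), so a = 30/15 = 2.
E[W] = a·E[X] + b, so b = -10.4 − 2·8.8 = -28.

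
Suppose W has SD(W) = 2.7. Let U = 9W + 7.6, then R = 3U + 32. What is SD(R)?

SD(R) = 72.9

SD(U) = |9|·2.7 = 24.3.
SD(R) = |3|·24.3 = 72.9.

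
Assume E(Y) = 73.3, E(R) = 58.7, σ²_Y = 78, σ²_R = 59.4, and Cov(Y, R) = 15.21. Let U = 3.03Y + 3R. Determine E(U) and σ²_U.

E(U) = 398.199, σ²_U = 1527.228

E(U) = 3.03·E(Y) + 3·E(R) = 3.03·73.3 + 3·58.7 = 398.199.
σ²_U = a²·σ²_Y + b²·σ²_R + 2ab·Cov(Y, R) with a = 3.03, b = 3.
= 3.03²·78 + 3²·59.4 + 2·3.03·3·15.21
= 716.1102 + 534.6 + 276.5178 = 1527.228.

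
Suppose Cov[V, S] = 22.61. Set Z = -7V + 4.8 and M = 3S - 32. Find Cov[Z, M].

Cov[Z, M] = -474.81

Cov[Z, M] = a·c·Cov[V, S] = (-7)·3·22.61 = -474.81. Additive constants drop out.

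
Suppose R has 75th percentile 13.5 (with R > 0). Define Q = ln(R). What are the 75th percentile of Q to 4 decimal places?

75th percentile of Q = 2.6027

ln(R) is increasing, so P_{75}(Q) = g(P_{75}(R)) ≈ 2.6027.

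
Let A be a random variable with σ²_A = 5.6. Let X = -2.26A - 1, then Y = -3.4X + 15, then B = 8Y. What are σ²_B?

σ²_B = 21161.3179904

σ²_X = (-2.26)²·5.6 = 28.60256.
σ²_Y = (-3.4)²·28.60256 = 330.6455936.
σ²_B = 8²·330.6455936 = 21161.3179904.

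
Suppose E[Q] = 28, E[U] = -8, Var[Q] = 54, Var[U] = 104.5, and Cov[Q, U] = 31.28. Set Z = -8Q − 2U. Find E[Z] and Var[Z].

E[Z] = -208, Var[Z] = 4874.96

E[Z] = (-8)·E[Q] + (-2)·E[U] = (-8)·28 + (-2)·(-8) = -208.
Var[Z] = a²·Var[Q] + b²·Var[U] + 2ab·Cov[Q, U] with a = -8, b = -2.
= (-8)²·54 + (-2)²·104.5 + 2·(-8)·(-2)·31.28
= 3456 + 418 + 1000.96 = 4874.96.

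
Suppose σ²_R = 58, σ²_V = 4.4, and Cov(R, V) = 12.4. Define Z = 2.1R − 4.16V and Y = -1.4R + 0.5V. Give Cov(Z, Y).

Cov(Z, Y) = -94.4344

By bilinearity, Cov(Z, Y) = ac·σ²_R + bd·σ²_V + (ad+bc)·Cov(R, V), with a=2.1, b=-4.16, c=-1.4, d=0.5.
ac·σ²_R = 2.1·(-1.4)·58 = -170.52
bd·σ²_V = (-4.16)·0.5·4.4 = -9.152
(ad+bc)·Cov(R, V) = (6.874)·12.4 = 85.2376
Cov(Z, Y) = -170.52 + (-9.152) + 85.2376 = -94.4344.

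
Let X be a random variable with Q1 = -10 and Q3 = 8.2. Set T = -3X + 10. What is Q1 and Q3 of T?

a = -3 < 0 reverses order: Q1(T) comes from Q3(X), Q3(T) from Q1(X).
Q1(T) = (-3)·8.2 + 10 = -14.6; Q3(T) = (-3)·(-10) + 10 = 40.

Q1(T) = -14.6, Q3(T) = 40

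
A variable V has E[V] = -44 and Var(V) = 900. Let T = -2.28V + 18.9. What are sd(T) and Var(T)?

sd(T) = 68.4, Var(T) = 4678.56

T = -2.28V + 18.9 is linear with a = -2.28, b = 18.9.
sd(V) = √900 = 30.
sd(T) = |a|·sd(V) = |-2.28|·30 = 68.4.
Var(T) = a²·Var(V) = (-2.28)²·900 = 4678.56 (the additive constant 18.9 does not affect variance).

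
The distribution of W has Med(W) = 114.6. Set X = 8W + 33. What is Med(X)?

Med(X) = 949.8

A linear map preserves order up to sign, so Med(X) = a·Med(W) + b = 8·114.6 + 33 = 949.8.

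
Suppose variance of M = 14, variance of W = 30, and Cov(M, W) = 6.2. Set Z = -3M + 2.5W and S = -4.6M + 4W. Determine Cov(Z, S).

By bilinearity, Cov(Z, S) = ac·variance of M + bd·variance of W + (ad+bc)·Cov(M, W), with a=-3, b=2.5, c=-4.6, d=4.
ac·variance of M = (-3)·(-4.6)·14 = 193.2
bd·variance of W = 2.5·4·30 = 300
(ad+bc)·Cov(M, W) = (-23.5)·6.2 = -145.7
Cov(Z, S) = 193.2 + 300 + (-145.7) = 347.5.

Cov(Z, S) = 347.5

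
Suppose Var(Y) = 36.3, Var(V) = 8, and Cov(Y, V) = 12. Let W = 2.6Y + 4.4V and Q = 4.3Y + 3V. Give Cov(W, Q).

By bilinearity, Cov(W, Q) = ac·Var(Y) + bd·Var(V) + (ad+bc)·Cov(Y, V), with a=2.6, b=4.4, c=4.3, d=3.
ac·Var(Y) = 2.6·4.3·36.3 = 405.834
bd·Var(V) = 4.4·3·8 = 105.6
(ad+bc)·Cov(Y, V) = (26.72)·12 = 320.64
Cov(W, Q) = 405.834 + 105.6 + 320.64 = 832.074.

Cov(W, Q) = 832.074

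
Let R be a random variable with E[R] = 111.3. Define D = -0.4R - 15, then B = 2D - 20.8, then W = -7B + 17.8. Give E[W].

E[D] = (-0.4)·111.3 + (-15) = -59.52.
E[B] = 2·(-59.52) + (-20.8) = -139.84.
E[W] = (-7)·(-139.84) + 17.8 = 996.68.

E[W] = 996.68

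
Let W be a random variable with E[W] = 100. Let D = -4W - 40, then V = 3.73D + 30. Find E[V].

E[V] = -1611.2

E[D] = (-4)·100 + (-40) = -440.
E[V] = 3.73·(-440) + 30 = -1611.2.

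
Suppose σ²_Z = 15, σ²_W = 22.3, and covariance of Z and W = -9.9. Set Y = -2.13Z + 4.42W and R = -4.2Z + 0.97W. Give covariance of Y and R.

By bilinearity, covariance of Y and R = ac·σ²_Z + bd·σ²_W + (ad+bc)·covariance of Z and W, with a=-2.13, b=4.42, c=-4.2, d=0.97.
ac·σ²_Z = (-2.13)·(-4.2)·15 = 134.19
bd·σ²_W = 4.42·0.97·22.3 = 95.60902
(ad+bc)·covariance of Z and W = (-20.6301)·(-9.9) = 204.23799
covariance of Y and R = 134.19 + 95.60902 + 204.23799 = 434.03701.

covariance of Y and R = 434.03701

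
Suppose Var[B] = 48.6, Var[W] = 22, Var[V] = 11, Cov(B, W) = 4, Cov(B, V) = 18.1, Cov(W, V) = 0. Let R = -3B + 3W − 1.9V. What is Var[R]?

Var[R] = a²·Var[B] + b²·Var[W] + c²·Var[V] + 2ab·Cov(B, W) + 2ac·Cov(B, V) + 2bc·Cov(W, V), with a = -3, b = 3, c = -1.9.
= 437.4 + 198 + 39.71 + (-72) + 206.34 + 0
= 809.45.

Var[R] = 809.45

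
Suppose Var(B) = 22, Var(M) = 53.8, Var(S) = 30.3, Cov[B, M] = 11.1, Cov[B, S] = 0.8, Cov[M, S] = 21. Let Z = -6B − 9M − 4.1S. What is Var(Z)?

Var(Z) = a²·Var(B) + b²·Var(M) + c²·Var(S) + 2ab·Cov[B, M] + 2ac·Cov[B, S] + 2bc·Cov[M, S], with a = -6, b = -9, c = -4.1.
= 792 + 4357.8 + 509.343 + 1198.8 + 39.36 + 1549.8
= 8447.103.

Var(Z) = 8447.103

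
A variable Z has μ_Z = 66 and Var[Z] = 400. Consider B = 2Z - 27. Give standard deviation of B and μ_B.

B = 2Z - 27 is linear with a = 2, b = -27.
standard deviation of Z = √400 = 20.
standard deviation of B = |a|·standard deviation of Z = |2|·20 = 40.
μ_B = a·μ_Z + b = 2·66 + (-27) = 105.

standard deviation of B = 40, μ_B = 105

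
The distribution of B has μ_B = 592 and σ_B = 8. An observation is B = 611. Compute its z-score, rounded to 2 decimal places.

z = (B − μ_B) / σ_B = (611 − 592) / 8 ≈ 2.38.

z = 2.38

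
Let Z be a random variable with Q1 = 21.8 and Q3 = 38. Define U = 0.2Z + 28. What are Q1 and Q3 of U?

a = 0.2 > 0: Q1(U) = a·Q1(Z)+b = 32.36, Q3(U) = a·Q3(Z)+b = 35.6.

Q1(U) = 32.36, Q3(U) = 35.6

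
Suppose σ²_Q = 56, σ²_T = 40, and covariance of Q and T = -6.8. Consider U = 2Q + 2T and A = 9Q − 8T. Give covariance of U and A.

covariance of U and A = 354.4

By bilinearity, covariance of U and A = ac·σ²_Q + bd·σ²_T + (ad+bc)·covariance of Q and T, with a=2, b=2, c=9, d=-8.
ac·σ²_Q = 2·9·56 = 1008
bd·σ²_T = 2·(-8)·40 = -640
(ad+bc)·covariance of Q and T = (2)·(-6.8) = -13.6
covariance of U and A = 1008 + (-640) + (-13.6) = 354.4.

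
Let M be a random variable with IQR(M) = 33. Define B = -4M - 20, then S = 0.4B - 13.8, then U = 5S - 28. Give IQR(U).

IQR(U) = 264

IQR(B) = |-4|·33 = 132.
IQR(S) = |0.4|·132 = 52.8.
IQR(U) = |5|·52.8 = 264.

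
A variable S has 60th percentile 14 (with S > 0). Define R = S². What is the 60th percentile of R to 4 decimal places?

60th percentile of R = 196

S² is increasing, so P_{60}(R) = g(P_{60}(S)) = 196.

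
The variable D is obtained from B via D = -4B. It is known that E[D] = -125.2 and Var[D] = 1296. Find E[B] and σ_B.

E[B] = 31.3, σ_B = 9

From D = -4B: E[D] = a·E[B] + b, so E[B] = (E[D] − b)/a = (-125.2 − 0)/(-4) = 31.3.
σ_D = √1296 = 36.
σ_D = |a|·σ_B, so σ_B = 36/|-4| = 9.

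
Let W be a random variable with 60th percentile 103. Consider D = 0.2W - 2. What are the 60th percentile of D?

Since a = 0.2 > 0 the transformation is increasing, so the 60th percentile of D = a·(P_{60} of W) + b = 0.2·103 + (-2) = 18.6.

60th percentile of D = 18.6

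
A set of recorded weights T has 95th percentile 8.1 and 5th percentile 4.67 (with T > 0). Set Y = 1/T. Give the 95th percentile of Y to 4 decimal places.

1/T is decreasing on T > 0, so percentile order reverses: P_{95}(Y) uses P_{5}(T) = 4.67.
P_{95}(Y) = 1/4.67 ≈ 0.2141.

95th percentile of Y = 0.2141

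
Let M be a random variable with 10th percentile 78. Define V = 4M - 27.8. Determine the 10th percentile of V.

10th percentile of V = 284.2

Since a = 4 > 0 the transformation is increasing, so the 10th percentile of V = a·(P_{10} of M) + b = 4·78 + (-27.8) = 284.2.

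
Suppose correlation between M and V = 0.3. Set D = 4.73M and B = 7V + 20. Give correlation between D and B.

Linear rescalings preserve correlation up to sign; here the slopes 4.73 and 7 have the same sign, so correlation between D and B = correlation between M and V = 0.3.

correlation between D and B = 0.3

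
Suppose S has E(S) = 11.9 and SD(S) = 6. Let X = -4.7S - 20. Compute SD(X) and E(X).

X = -4.7S - 20 is linear with a = -4.7, b = -20.
SD(X) = |a|·SD(S) = |-4.7|·6 = 28.2.
E(X) = a·E(S) + b = (-4.7)·11.9 + (-20) = -75.93.

SD(X) = 28.2, E(X) = -75.93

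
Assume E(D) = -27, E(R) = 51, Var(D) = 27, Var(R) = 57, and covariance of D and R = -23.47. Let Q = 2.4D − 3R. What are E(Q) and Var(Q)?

E(Q) = 2.4·E(D) + (-3)·E(R) = 2.4·(-27) + (-3)·51 = -217.8.
Var(Q) = a²·Var(D) + b²·Var(R) + 2ab·covariance of D and R with a = 2.4, b = -3.
= 2.4²·27 + (-3)²·57 + 2·2.4·(-3)·(-23.47)
= 155.52 + 513 + 337.968 = 1006.488.

E(Q) = -217.8, Var(Q) = 1006.488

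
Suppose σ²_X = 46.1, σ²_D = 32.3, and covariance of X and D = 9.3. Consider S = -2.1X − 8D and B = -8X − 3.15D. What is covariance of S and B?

By bilinearity, covariance of S and B = ac·σ²_X + bd·σ²_D + (ad+bc)·covariance of X and D, with a=-2.1, b=-8, c=-8, d=-3.15.
ac·σ²_X = (-2.1)·(-8)·46.1 = 774.48
bd·σ²_D = (-8)·(-3.15)·32.3 = 813.96
(ad+bc)·covariance of X and D = (70.615)·9.3 = 656.7195
covariance of S and B = 774.48 + 813.96 + 656.7195 = 2245.1595.

covariance of S and B = 2245.1595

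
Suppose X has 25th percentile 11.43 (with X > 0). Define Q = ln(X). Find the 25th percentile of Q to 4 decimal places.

ln(X) is increasing, so P_{25}(Q) = g(P_{25}(X)) ≈ 2.4362.

25th percentile of Q = 2.4362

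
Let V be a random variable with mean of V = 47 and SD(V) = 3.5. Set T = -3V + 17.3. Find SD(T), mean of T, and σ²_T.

T = -3V + 17.3 is linear with a = -3, b = 17.3.
SD(T) = |a|·SD(V) = |-3|·3.5 = 10.5.
mean of T = a·mean of V + b = (-3)·47 + 17.3 = -123.7.
σ²_V = 3.5² = 12.25.
σ²_T = a²·σ²_V = (-3)²·12.25 = 110.25 (the additive constant 17.3 does not affect variance).

SD(T) = 10.5, mean of T = -123.7, σ²_T = 110.25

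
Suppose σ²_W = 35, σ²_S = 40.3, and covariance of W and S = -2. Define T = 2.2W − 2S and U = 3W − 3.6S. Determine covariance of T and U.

By bilinearity, covariance of T and U = ac·σ²_W + bd·σ²_S + (ad+bc)·covariance of W and S, with a=2.2, b=-2, c=3, d=-3.6.
ac·σ²_W = 2.2·3·35 = 231
bd·σ²_S = (-2)·(-3.6)·40.3 = 290.16
(ad+bc)·covariance of W and S = (-13.92)·(-2) = 27.84
covariance of T and U = 231 + 290.16 + 27.84 = 549.

covariance of T and U = 549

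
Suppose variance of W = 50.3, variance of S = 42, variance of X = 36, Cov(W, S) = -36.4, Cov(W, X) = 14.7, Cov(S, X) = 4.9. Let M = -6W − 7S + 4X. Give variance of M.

variance of M = 407.2

variance of M = a²·variance of W + b²·variance of S + c²·variance of X + 2ab·Cov(W, S) + 2ac·Cov(W, X) + 2bc·Cov(S, X), with a = -6, b = -7, c = 4.
= 1810.8 + 2058 + 576 + (-3057.6) + (-705.6) + (-274.4)
= 407.2.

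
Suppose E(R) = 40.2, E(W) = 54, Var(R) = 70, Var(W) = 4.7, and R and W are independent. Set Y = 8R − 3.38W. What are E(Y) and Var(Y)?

E(Y) = 139.08, Var(Y) = 4533.69468

E(Y) = 8·E(R) + (-3.38)·E(W) = 8·40.2 + (-3.38)·54 = 139.08.
Var(Y) = a²·Var(R) + b²·Var(W) + 2ab·Cov(R, W) with a = 8, b = -3.38.
Independence gives Cov(R, W) = 0.
= 8²·70 + (-3.38)²·4.7 + 2·8·(-3.38)·0
= 4480 + 53.69468 + 0 = 4533.69468.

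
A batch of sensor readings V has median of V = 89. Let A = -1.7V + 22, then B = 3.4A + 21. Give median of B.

median of B = -418.62

median of A = (-1.7)·89 + 22 = -129.3.
median of B = 3.4·(-129.3) + 21 = -418.62.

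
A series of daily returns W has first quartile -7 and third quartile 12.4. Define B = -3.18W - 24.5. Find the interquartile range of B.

IQR of W = Q3 − Q1 = 12.4 − (-7) = 19.4.
Under B = aW + b, IQR(B) = |a|·IQR(W) = |-3.18|·19.4 = 61.692 (shifts cancel; spread scales by |a|).

IQR(B) = 61.692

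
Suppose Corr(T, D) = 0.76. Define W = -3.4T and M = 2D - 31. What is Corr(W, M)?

Corr(W, M) = -0.76

Linear rescalings preserve |correlation|; the slopes -3.4 and 2 have opposite signs, so the correlation flips sign: Corr(W, M) = −Corr(T, D) = -0.76.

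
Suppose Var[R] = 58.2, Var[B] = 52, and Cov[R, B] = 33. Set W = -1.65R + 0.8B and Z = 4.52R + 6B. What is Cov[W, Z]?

By bilinearity, Cov[W, Z] = ac·Var[R] + bd·Var[B] + (ad+bc)·Cov[R, B], with a=-1.65, b=0.8, c=4.52, d=6.
ac·Var[R] = (-1.65)·4.52·58.2 = -434.0556
bd·Var[B] = 0.8·6·52 = 249.6
(ad+bc)·Cov[R, B] = (-6.284)·33 = -207.372
Cov[W, Z] = -434.0556 + 249.6 + (-207.372) = -391.8276.

Cov[W, Z] = -391.8276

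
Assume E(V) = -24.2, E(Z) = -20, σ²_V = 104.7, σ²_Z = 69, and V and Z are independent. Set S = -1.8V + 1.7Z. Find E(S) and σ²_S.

E(S) = 9.56, σ²_S = 538.638

E(S) = (-1.8)·E(V) + 1.7·E(Z) = (-1.8)·(-24.2) + 1.7·(-20) = 9.56.
σ²_S = a²·σ²_V + b²·σ²_Z + 2ab·Cov[V, Z] with a = -1.8, b = 1.7.
Independence gives Cov[V, Z] = 0.
= (-1.8)²·104.7 + 1.7²·69 + 2·(-1.8)·1.7·0
= 339.228 + 199.41 + 0 = 538.638.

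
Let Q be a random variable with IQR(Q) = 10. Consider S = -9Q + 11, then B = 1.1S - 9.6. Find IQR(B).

IQR(B) = 99

IQR(S) = |-9|·10 = 90.
IQR(B) = |1.1|·90 = 99.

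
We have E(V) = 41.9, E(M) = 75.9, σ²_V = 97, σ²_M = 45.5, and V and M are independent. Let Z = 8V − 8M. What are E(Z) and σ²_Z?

E(Z) = -272, σ²_Z = 9120

E(Z) = 8·E(V) + (-8)·E(M) = 8·41.9 + (-8)·75.9 = -272.
σ²_Z = a²·σ²_V + b²·σ²_M + 2ab·covariance of V and M with a = 8, b = -8.
Independence gives covariance of V and M = 0.
= 8²·97 + (-8)²·45.5 + 2·8·(-8)·0
= 6208 + 2912 + 0 = 9120.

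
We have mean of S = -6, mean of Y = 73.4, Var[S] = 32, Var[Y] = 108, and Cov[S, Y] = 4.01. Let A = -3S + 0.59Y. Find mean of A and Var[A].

mean of A = 61.306, Var[A] = 311.3994

mean of A = (-3)·mean of S + 0.59·mean of Y = (-3)·(-6) + 0.59·73.4 = 61.306.
Var[A] = a²·Var[S] + b²·Var[Y] + 2ab·Cov[S, Y] with a = -3, b = 0.59.
= (-3)²·32 + 0.59²·108 + 2·(-3)·0.59·4.01
= 288 + 37.5948 + (-14.1954) = 311.3994.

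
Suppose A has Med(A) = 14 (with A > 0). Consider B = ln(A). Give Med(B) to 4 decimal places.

Med(B) = 2.6391

ln(A) is monotone on this domain, so Med(B) = ln(14) ≈ 2.6391.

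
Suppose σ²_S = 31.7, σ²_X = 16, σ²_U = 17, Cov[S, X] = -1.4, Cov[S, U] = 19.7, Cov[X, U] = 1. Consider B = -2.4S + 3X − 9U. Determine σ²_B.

σ²_B = a²·σ²_S + b²·σ²_X + c²·σ²_U + 2ab·Cov[S, X] + 2ac·Cov[S, U] + 2bc·Cov[X, U], with a = -2.4, b = 3, c = -9.
= 182.592 + 144 + 1377 + 20.16 + 851.04 + (-54)
= 2520.792.

σ²_B = 2520.792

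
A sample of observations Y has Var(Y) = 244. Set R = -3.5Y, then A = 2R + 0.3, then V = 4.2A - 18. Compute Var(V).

Var(R) = (-3.5)²·244 = 2989.
Var(A) = 2²·2989 = 11956.
Var(V) = 4.2²·11956 = 210903.84.

Var(V) = 210903.84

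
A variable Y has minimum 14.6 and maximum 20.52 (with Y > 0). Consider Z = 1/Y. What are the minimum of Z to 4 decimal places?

1/Y is decreasing on this domain, so min(Z) comes from max(Y) = 20.52: min(Z) = 1/(20.52) ≈ 0.0487.

min(Z) = 0.0487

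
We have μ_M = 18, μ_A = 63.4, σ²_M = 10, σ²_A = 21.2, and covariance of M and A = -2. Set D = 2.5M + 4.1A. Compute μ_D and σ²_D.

μ_D = 2.5·μ_M + 4.1·μ_A = 2.5·18 + 4.1·63.4 = 304.94.
σ²_D = a²·σ²_M + b²·σ²_A + 2ab·covariance of M and A with a = 2.5, b = 4.1.
= 2.5²·10 + 4.1²·21.2 + 2·2.5·4.1·(-2)
= 62.5 + 356.372 + (-41) = 377.872.

μ_D = 304.94, σ²_D = 377.872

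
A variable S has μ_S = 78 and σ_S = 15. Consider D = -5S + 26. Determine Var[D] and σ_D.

D = -5S + 26 is linear with a = -5, b = 26.
Var[S] = 15² = 225.
Var[D] = a²·Var[S] = (-5)²·225 = 5625 (the additive constant 26 does not affect variance).
σ_D = |a|·σ_S = |-5|·15 = 75.

Var[D] = 5625, σ_D = 75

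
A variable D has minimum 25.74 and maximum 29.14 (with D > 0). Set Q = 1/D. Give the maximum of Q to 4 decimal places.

1/D is decreasing on this domain, so max(Q) comes from min(D) = 25.74: max(Q) = 1/(25.74) ≈ 0.0389.

max(Q) = 0.0389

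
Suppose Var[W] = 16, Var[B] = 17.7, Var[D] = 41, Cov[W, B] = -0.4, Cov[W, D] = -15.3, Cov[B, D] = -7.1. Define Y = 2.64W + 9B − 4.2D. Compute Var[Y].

Var[Y] = 3125.4984

Var[Y] = a²·Var[W] + b²·Var[B] + c²·Var[D] + 2ab·Cov[W, B] + 2ac·Cov[W, D] + 2bc·Cov[B, D], with a = 2.64, b = 9, c = -4.2.
= 111.5136 + 1433.7 + 723.24 + (-19.008) + 339.2928 + 536.76
= 3125.4984.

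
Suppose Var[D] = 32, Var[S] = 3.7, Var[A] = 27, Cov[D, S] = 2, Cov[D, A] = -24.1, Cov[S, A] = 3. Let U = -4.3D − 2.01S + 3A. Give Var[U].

Var[U] = a²·Var[D] + b²·Var[S] + c²·Var[A] + 2ab·Cov[D, S] + 2ac·Cov[D, A] + 2bc·Cov[S, A], with a = -4.3, b = -2.01, c = 3.
= 591.68 + 14.94837 + 243 + 34.572 + 621.78 + (-36.18)
= 1469.80037.

Var[U] = 1469.80037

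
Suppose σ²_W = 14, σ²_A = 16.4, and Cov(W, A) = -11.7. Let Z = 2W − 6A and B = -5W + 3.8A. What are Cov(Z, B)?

Cov(Z, B) = -953.84

By bilinearity, Cov(Z, B) = ac·σ²_W + bd·σ²_A + (ad+bc)·Cov(W, A), with a=2, b=-6, c=-5, d=3.8.
ac·σ²_W = 2·(-5)·14 = -140
bd·σ²_A = (-6)·3.8·16.4 = -373.92
(ad+bc)·Cov(W, A) = (37.6)·(-11.7) = -439.92
Cov(Z, B) = -140 + (-373.92) + (-439.92) = -953.84.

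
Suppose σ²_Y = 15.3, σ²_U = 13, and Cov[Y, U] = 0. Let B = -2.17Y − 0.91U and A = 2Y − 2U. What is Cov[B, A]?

Cov[B, A] = -42.742

By bilinearity, Cov[B, A] = ac·σ²_Y + bd·σ²_U + (ad+bc)·Cov[Y, U], with a=-2.17, b=-0.91, c=2, d=-2.
ac·σ²_Y = (-2.17)·2·15.3 = -66.402
bd·σ²_U = (-0.91)·(-2)·13 = 23.66
(ad+bc)·Cov[Y, U] = (2.52)·0 = 0
Cov[B, A] = -66.402 + 23.66 + 0 = -42.742.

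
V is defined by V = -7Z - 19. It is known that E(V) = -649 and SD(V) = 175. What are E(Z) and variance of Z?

From V = -7Z - 19: E(V) = a·E(Z) + b, so E(Z) = (E(V) − b)/a = (-649 − (-19))/(-7) = 90.
variance of V = 175² = 30625.
variance of V = a²·variance of Z, so variance of Z = 30625/(-7)² = 625.

E(Z) = 90, variance of Z = 625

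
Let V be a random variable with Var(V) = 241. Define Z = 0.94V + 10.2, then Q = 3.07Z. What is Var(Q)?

Var(Q) = 2007.00983524

Var(Z) = 0.94²·241 = 212.9476.
Var(Q) = 3.07²·212.9476 = 2007.00983524.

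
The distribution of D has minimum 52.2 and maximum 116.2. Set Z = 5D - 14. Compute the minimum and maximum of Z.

min(Z) = 247, max(Z) = 567

a = 5 > 0, so min(Z) = a·min(D)+b = 5·52.2 + (-14) = 247 and max(Z) = 5·116.2 + (-14) = 567.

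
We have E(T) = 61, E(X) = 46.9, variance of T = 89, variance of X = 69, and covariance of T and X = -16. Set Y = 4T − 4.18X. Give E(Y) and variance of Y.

E(Y) = 4·E(T) + (-4.18)·E(X) = 4·61 + (-4.18)·46.9 = 47.958.
variance of Y = a²·variance of T + b²·variance of X + 2ab·covariance of T and X with a = 4, b = -4.18.
= 4²·89 + (-4.18)²·69 + 2·4·(-4.18)·(-16)
= 1424 + 1205.5956 + 535.04 = 3164.6356.

E(Y) = 47.958, variance of Y = 3164.6356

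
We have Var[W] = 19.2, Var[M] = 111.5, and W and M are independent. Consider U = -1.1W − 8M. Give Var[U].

Var[U] = a²·Var[W] + b²·Var[M] + 2ab·Cov(W, M) with a = -1.1, b = -8.
Independence gives Cov(W, M) = 0.
= (-1.1)²·19.2 + (-8)²·111.5 + 2·(-1.1)·(-8)·0
= 23.232 + 7136 + 0 = 7159.232.

Var[U] = 7159.232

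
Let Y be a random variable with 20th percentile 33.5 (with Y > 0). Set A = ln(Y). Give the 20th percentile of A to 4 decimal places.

20th percentile of A = 3.5115

ln(Y) is increasing, so P_{20}(A) = g(P_{20}(Y)) ≈ 3.5115.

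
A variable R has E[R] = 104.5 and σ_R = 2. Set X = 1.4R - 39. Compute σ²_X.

X = 1.4R - 39 is linear with a = 1.4, b = -39.
σ²_R = 2² = 4.
σ²_X = a²·σ²_R = 1.4²·4 = 7.84 (the additive constant -39 does not affect variance).

σ²_X = 7.84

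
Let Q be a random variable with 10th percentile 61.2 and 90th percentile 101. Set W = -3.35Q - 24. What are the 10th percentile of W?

Since a = -3.35 < 0 the transformation is decreasing, reversing order: the 10th percentile of W corresponds to the 90th percentile of Q.
So P_{10}(W) = a·P_{90}(Q) + b = (-3.35)·101 + (-24) = -362.35.

10th percentile of W = -362.35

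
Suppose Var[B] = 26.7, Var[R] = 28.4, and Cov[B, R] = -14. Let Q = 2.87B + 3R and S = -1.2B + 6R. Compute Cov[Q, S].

Cov[Q, S] = 228.5652

By bilinearity, Cov[Q, S] = ac·Var[B] + bd·Var[R] + (ad+bc)·Cov[B, R], with a=2.87, b=3, c=-1.2, d=6.
ac·Var[B] = 2.87·(-1.2)·26.7 = -91.9548
bd·Var[R] = 3·6·28.4 = 511.2
(ad+bc)·Cov[B, R] = (13.62)·(-14) = -190.68
Cov[Q, S] = -91.9548 + 511.2 + (-190.68) = 228.5652.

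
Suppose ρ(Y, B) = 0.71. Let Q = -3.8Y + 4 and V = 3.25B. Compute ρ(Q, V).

ρ(Q, V) = -0.71

Linear rescalings preserve |correlation|; the slopes -3.8 and 3.25 have opposite signs, so the correlation flips sign: ρ(Q, V) = −ρ(Y, B) = -0.71.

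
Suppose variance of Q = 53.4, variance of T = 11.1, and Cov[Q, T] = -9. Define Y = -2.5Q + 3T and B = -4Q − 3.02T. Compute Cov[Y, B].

Cov[Y, B] = 473.484

By bilinearity, Cov[Y, B] = ac·variance of Q + bd·variance of T + (ad+bc)·Cov[Q, T], with a=-2.5, b=3, c=-4, d=-3.02.
ac·variance of Q = (-2.5)·(-4)·53.4 = 534
bd·variance of T = 3·(-3.02)·11.1 = -100.566
(ad+bc)·Cov[Q, T] = (-4.45)·(-9) = 40.05
Cov[Y, B] = 534 + (-100.566) + 40.05 = 473.484.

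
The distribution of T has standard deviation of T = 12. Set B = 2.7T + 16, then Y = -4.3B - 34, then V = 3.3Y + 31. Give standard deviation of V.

standard deviation of B = |2.7|·12 = 32.4.
standard deviation of Y = |-4.3|·32.4 = 139.32.
standard deviation of V = |3.3|·139.32 = 459.756.

standard deviation of V = 459.756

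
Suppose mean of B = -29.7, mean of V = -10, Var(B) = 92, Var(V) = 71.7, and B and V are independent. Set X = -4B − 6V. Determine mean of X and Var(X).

mean of X = (-4)·mean of B + (-6)·mean of V = (-4)·(-29.7) + (-6)·(-10) = 178.8.
Var(X) = a²·Var(B) + b²·Var(V) + 2ab·Cov(B, V) with a = -4, b = -6.
Independence gives Cov(B, V) = 0.
= (-4)²·92 + (-6)²·71.7 + 2·(-4)·(-6)·0
= 1472 + 2581.2 + 0 = 4053.2.

mean of X = 178.8, Var(X) = 4053.2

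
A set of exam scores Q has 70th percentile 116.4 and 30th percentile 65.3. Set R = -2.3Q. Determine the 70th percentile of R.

Since a = -2.3 < 0 the transformation is decreasing, reversing order: the 70th percentile of R corresponds to the 30th percentile of Q.
So P_{70}(R) = a·P_{30}(Q) + b = (-2.3)·65.3 = -150.19.

70th percentile of R = -150.19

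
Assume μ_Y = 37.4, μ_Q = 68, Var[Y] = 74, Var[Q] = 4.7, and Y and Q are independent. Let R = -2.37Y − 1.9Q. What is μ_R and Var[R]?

μ_R = -217.838, Var[R] = 432.6176

μ_R = (-2.37)·μ_Y + (-1.9)·μ_Q = (-2.37)·37.4 + (-1.9)·68 = -217.838.
Var[R] = a²·Var[Y] + b²·Var[Q] + 2ab·Cov(Y, Q) with a = -2.37, b = -1.9.
Independence gives Cov(Y, Q) = 0.
= (-2.37)²·74 + (-1.9)²·4.7 + 2·(-2.37)·(-1.9)·0
= 415.6506 + 16.967 + 0 = 432.6176.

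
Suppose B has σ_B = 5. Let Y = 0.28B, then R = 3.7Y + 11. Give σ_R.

σ_Y = |0.28|·5 = 1.4.
σ_R = |3.7|·1.4 = 5.18.

σ_R = 5.18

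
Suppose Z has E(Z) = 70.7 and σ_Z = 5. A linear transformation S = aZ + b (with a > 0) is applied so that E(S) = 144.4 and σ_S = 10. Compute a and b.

σ_S = a·σ_Z (a > 0), so a = 10/5 = 2.
E(S) = a·E(Z) + b, so b = 144.4 − 2·70.7 = 3.

a = 2, b = 3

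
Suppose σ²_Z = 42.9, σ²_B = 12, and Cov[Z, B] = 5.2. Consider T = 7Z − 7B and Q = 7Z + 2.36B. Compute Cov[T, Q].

Cov[T, Q] = 1734.964

By bilinearity, Cov[T, Q] = ac·σ²_Z + bd·σ²_B + (ad+bc)·Cov[Z, B], with a=7, b=-7, c=7, d=2.36.
ac·σ²_Z = 7·7·42.9 = 2102.1
bd·σ²_B = (-7)·2.36·12 = -198.24
(ad+bc)·Cov[Z, B] = (-32.48)·5.2 = -168.896
Cov[T, Q] = 2102.1 + (-198.24) + (-168.896) = 1734.964.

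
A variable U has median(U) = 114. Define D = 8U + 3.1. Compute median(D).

median(D) = 915.1

A linear map preserves order up to sign, so median(D) = a·median(U) + b = 8·114 + 3.1 = 915.1.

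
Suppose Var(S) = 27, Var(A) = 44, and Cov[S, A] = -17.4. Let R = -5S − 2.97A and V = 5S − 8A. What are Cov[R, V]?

Cov[R, V] = -67.17

By bilinearity, Cov[R, V] = ac·Var(S) + bd·Var(A) + (ad+bc)·Cov[S, A], with a=-5, b=-2.97, c=5, d=-8.
ac·Var(S) = (-5)·5·27 = -675
bd·Var(A) = (-2.97)·(-8)·44 = 1045.44
(ad+bc)·Cov[S, A] = (25.15)·(-17.4) = -437.61
Cov[R, V] = -675 + 1045.44 + (-437.61) = -67.17.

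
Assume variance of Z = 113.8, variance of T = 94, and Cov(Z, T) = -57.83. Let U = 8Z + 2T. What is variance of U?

variance of U = a²·variance of Z + b²·variance of T + 2ab·Cov(Z, T) with a = 8, b = 2.
= 8²·113.8 + 2²·94 + 2·8·2·(-57.83)
= 7283.2 + 376 + (-1850.56) = 5808.64.

variance of U = 5808.64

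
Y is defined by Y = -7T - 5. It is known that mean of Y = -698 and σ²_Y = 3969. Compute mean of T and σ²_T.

From Y = -7T - 5: mean of Y = a·mean of T + b, so mean of T = (mean of Y − b)/a = (-698 − (-5))/(-7) = 99.
σ²_Y = a²·σ²_T, so σ²_T = 3969/(-7)² = 81.

mean of T = 99, σ²_T = 81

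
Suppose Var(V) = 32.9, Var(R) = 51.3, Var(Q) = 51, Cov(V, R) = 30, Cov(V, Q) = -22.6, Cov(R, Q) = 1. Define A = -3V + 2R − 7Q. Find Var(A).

Var(A) = 1663.1

Var(A) = a²·Var(V) + b²·Var(R) + c²·Var(Q) + 2ab·Cov(V, R) + 2ac·Cov(V, Q) + 2bc·Cov(R, Q), with a = -3, b = 2, c = -7.
= 296.1 + 205.2 + 2499 + (-360) + (-949.2) + (-28)
= 1663.1.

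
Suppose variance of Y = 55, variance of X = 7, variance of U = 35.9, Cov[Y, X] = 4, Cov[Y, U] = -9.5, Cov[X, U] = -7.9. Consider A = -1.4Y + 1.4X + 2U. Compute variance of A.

variance of A = a²·variance of Y + b²·variance of X + c²·variance of U + 2ab·Cov[Y, X] + 2ac·Cov[Y, U] + 2bc·Cov[X, U], with a = -1.4, b = 1.4, c = 2.
= 107.8 + 13.72 + 143.6 + (-15.68) + 53.2 + (-44.24)
= 258.4.

variance of A = 258.4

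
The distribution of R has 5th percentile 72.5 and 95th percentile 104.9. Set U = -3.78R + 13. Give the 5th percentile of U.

5th percentile of U = -383.522

Since a = -3.78 < 0 the transformation is decreasing, reversing order: the 5th percentile of U corresponds to the 95th percentile of R.
So P_{5}(U) = a·P_{95}(R) + b = (-3.78)·104.9 + 13 = -383.522.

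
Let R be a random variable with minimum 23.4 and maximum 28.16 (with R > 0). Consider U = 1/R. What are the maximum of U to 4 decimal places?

1/R is decreasing on this domain, so max(U) comes from min(R) = 23.4: max(U) = 1/(23.4) ≈ 0.0427.

max(U) = 0.0427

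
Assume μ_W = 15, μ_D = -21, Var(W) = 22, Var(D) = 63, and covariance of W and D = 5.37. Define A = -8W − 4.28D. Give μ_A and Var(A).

μ_A = (-8)·μ_W + (-4.28)·μ_D = (-8)·15 + (-4.28)·(-21) = -30.12.
Var(A) = a²·Var(W) + b²·Var(D) + 2ab·covariance of W and D with a = -8, b = -4.28.
= (-8)²·22 + (-4.28)²·63 + 2·(-8)·(-4.28)·5.37
= 1408 + 1154.0592 + 367.7376 = 2929.7968.

μ_A = -30.12, Var(A) = 2929.7968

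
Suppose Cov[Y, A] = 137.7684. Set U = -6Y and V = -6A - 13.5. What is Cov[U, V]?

Cov[U, V] = a·c·Cov[Y, A] = (-6)·(-6)·137.7684 = 4959.6624. Additive constants drop out.

Cov[U, V] = 4959.6624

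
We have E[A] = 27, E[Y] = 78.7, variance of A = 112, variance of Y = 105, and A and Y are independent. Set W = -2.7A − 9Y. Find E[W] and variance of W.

E[W] = -781.2, variance of W = 9321.48

E[W] = (-2.7)·E[A] + (-9)·E[Y] = (-2.7)·27 + (-9)·78.7 = -781.2.
variance of W = a²·variance of A + b²·variance of Y + 2ab·Cov(A, Y) with a = -2.7, b = -9.
Independence gives Cov(A, Y) = 0.
= (-2.7)²·112 + (-9)²·105 + 2·(-2.7)·(-9)·0
= 816.48 + 8505 + 0 = 9321.48.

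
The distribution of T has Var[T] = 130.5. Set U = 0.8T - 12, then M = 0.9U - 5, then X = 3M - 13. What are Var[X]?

Var[X] = 608.8608

Var[U] = 0.8²·130.5 = 83.52.
Var[M] = 0.9²·83.52 = 67.6512.
Var[X] = 3²·67.6512 = 608.8608.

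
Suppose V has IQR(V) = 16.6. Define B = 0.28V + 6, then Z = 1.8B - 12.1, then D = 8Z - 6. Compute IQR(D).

IQR(B) = |0.28|·16.6 = 4.648.
IQR(Z) = |1.8|·4.648 = 8.3664.
IQR(D) = |8|·8.3664 = 66.9312.

IQR(D) = 66.9312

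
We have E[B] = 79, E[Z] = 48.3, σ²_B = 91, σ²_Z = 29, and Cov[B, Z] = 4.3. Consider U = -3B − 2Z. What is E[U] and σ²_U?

E[U] = -333.6, σ²_U = 986.6

E[U] = (-3)·E[B] + (-2)·E[Z] = (-3)·79 + (-2)·48.3 = -333.6.
σ²_U = a²·σ²_B + b²·σ²_Z + 2ab·Cov[B, Z] with a = -3, b = -2.
= (-3)²·91 + (-2)²·29 + 2·(-3)·(-2)·4.3
= 819 + 116 + 51.6 = 986.6.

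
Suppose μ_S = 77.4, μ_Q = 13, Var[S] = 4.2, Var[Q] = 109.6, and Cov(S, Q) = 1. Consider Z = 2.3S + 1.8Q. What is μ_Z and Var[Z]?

μ_Z = 2.3·μ_S + 1.8·μ_Q = 2.3·77.4 + 1.8·13 = 201.42.
Var[Z] = a²·Var[S] + b²·Var[Q] + 2ab·Cov(S, Q) with a = 2.3, b = 1.8.
= 2.3²·4.2 + 1.8²·109.6 + 2·2.3·1.8·1
= 22.218 + 355.104 + 8.28 = 385.602.

μ_Z = 201.42, Var[Z] = 385.602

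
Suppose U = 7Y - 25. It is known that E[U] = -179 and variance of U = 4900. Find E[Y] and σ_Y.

E[Y] = -22, σ_Y = 10

From U = 7Y - 25: E[U] = a·E[Y] + b, so E[Y] = (E[U] − b)/a = (-179 − (-25))/7 = -22.
σ_U = √4900 = 70.
σ_U = |a|·σ_Y, so σ_Y = 70/|7| = 10.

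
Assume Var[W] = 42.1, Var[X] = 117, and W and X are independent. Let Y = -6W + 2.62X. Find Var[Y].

Var[Y] = 2318.7348

Var[Y] = a²·Var[W] + b²·Var[X] + 2ab·Cov[W, X] with a = -6, b = 2.62.
Independence gives Cov[W, X] = 0.
= (-6)²·42.1 + 2.62²·117 + 2·(-6)·2.62·0
= 1515.6 + 803.1348 + 0 = 2318.7348.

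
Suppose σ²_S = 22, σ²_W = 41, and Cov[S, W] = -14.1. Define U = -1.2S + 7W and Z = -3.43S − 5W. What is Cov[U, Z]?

By bilinearity, Cov[U, Z] = ac·σ²_S + bd·σ²_W + (ad+bc)·Cov[S, W], with a=-1.2, b=7, c=-3.43, d=-5.
ac·σ²_S = (-1.2)·(-3.43)·22 = 90.552
bd·σ²_W = 7·(-5)·41 = -1435
(ad+bc)·Cov[S, W] = (-18.01)·(-14.1) = 253.941
Cov[U, Z] = 90.552 + (-1435) + 253.941 = -1090.507.

Cov[U, Z] = -1090.507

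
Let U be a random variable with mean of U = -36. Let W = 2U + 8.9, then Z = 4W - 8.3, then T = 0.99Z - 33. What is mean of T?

mean of T = -291.093

mean of W = 2·(-36) + 8.9 = -63.1.
mean of Z = 4·(-63.1) + (-8.3) = -260.7.
mean of T = 0.99·(-260.7) + (-33) = -291.093.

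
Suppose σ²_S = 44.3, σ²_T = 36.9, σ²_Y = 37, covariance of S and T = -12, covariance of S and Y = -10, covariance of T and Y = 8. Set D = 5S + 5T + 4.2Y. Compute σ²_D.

σ²_D = a²·σ²_S + b²·σ²_T + c²·σ²_Y + 2ab·covariance of S and T + 2ac·covariance of S and Y + 2bc·covariance of T and Y, with a = 5, b = 5, c = 4.2.
= 1107.5 + 922.5 + 652.68 + (-600) + (-420) + 336
= 1998.68.

σ²_D = 1998.68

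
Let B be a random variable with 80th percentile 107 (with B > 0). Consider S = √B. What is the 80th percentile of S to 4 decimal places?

80th percentile of S = 10.3441

√B is increasing, so P_{80}(S) = g(P_{80}(B)) ≈ 10.3441.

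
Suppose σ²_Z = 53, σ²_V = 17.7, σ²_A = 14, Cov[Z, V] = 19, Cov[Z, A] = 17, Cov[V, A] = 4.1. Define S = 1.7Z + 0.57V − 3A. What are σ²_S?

σ²_S = 134.32073

σ²_S = a²·σ²_Z + b²·σ²_V + c²·σ²_A + 2ab·Cov[Z, V] + 2ac·Cov[Z, A] + 2bc·Cov[V, A], with a = 1.7, b = 0.57, c = -3.
= 153.17 + 5.75073 + 126 + 36.822 + (-173.4) + (-14.022)
= 134.32073.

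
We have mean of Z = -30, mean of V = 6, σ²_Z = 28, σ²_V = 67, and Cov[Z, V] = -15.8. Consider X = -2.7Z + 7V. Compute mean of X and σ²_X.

mean of X = 123, σ²_X = 4084.36

mean of X = (-2.7)·mean of Z + 7·mean of V = (-2.7)·(-30) + 7·6 = 123.
σ²_X = a²·σ²_Z + b²·σ²_V + 2ab·Cov[Z, V] with a = -2.7, b = 7.
= (-2.7)²·28 + 7²·67 + 2·(-2.7)·7·(-15.8)
= 204.12 + 3283 + 597.24 = 4084.36.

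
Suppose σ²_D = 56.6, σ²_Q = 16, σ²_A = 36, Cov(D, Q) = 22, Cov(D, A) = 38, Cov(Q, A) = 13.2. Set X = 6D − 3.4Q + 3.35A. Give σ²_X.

σ²_X = 2955.874

σ²_X = a²·σ²_D + b²·σ²_Q + c²·σ²_A + 2ab·Cov(D, Q) + 2ac·Cov(D, A) + 2bc·Cov(Q, A), with a = 6, b = -3.4, c = 3.35.
= 2037.6 + 184.96 + 404.01 + (-897.6) + 1527.6 + (-300.696)
= 2955.874.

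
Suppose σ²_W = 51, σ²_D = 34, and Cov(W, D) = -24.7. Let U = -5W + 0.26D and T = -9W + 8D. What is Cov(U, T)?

By bilinearity, Cov(U, T) = ac·σ²_W + bd·σ²_D + (ad+bc)·Cov(W, D), with a=-5, b=0.26, c=-9, d=8.
ac·σ²_W = (-5)·(-9)·51 = 2295
bd·σ²_D = 0.26·8·34 = 70.72
(ad+bc)·Cov(W, D) = (-42.34)·(-24.7) = 1045.798
Cov(U, T) = 2295 + 70.72 + 1045.798 = 3411.518.

Cov(U, T) = 3411.518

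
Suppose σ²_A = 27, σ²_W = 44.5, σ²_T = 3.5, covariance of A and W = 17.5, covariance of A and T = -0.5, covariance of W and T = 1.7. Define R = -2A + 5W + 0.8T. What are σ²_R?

σ²_R = 887.94

σ²_R = a²·σ²_A + b²·σ²_W + c²·σ²_T + 2ab·covariance of A and W + 2ac·covariance of A and T + 2bc·covariance of W and T, with a = -2, b = 5, c = 0.8.
= 108 + 1112.5 + 2.24 + (-350) + 1.6 + 13.6
= 887.94.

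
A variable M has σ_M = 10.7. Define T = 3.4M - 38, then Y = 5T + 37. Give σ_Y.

σ_T = |3.4|·10.7 = 36.38.
σ_Y = |5|·36.38 = 181.9.

σ_Y = 181.9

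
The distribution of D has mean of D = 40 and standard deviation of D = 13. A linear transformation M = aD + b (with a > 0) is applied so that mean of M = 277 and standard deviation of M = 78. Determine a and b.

a = 6, b = 37

standard deviation of M = a·standard deviation of D (a > 0), so a = 78/13 = 6.
mean of M = a·mean of D + b, so b = 277 − 6·40 = 37.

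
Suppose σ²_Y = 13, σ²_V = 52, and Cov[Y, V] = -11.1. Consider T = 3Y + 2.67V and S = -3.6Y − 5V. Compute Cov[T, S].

Cov[T, S] = -561.4068

By bilinearity, Cov[T, S] = ac·σ²_Y + bd·σ²_V + (ad+bc)·Cov[Y, V], with a=3, b=2.67, c=-3.6, d=-5.
ac·σ²_Y = 3·(-3.6)·13 = -140.4
bd·σ²_V = 2.67·(-5)·52 = -694.2
(ad+bc)·Cov[Y, V] = (-24.612)·(-11.1) = 273.1932
Cov[T, S] = -140.4 + (-694.2) + 273.1932 = -561.4068.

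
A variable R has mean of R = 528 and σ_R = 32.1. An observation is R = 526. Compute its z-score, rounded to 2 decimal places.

z = (R − mean of R) / σ_R = (526 − 528) / 32.1 ≈ -0.06.

z = -0.06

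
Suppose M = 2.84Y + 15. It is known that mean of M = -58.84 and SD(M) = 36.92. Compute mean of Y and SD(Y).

mean of Y = -26, SD(Y) = 13

From M = 2.84Y + 15: mean of M = a·mean of Y + b, so mean of Y = (mean of M − b)/a = (-58.84 − 15)/2.84 = -26.
SD(M) = |a|·SD(Y), so SD(Y) = 36.92/|2.84| = 13.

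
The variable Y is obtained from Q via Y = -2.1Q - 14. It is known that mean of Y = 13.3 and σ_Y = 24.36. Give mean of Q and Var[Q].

From Y = -2.1Q - 14: mean of Y = a·mean of Q + b, so mean of Q = (mean of Y − b)/a = (13.3 − (-14))/(-2.1) = -13.
Var[Y] = 24.36² = 593.4096.
Var[Y] = a²·Var[Q], so Var[Q] = 593.4096/(-2.1)² = 134.56.

mean of Q = -13, Var[Q] = 134.56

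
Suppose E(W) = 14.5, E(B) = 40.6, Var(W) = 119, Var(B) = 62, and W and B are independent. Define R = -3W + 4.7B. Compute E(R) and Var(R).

E(R) = 147.32, Var(R) = 2440.58

E(R) = (-3)·E(W) + 4.7·E(B) = (-3)·14.5 + 4.7·40.6 = 147.32.
Var(R) = a²·Var(W) + b²·Var(B) + 2ab·covariance of W and B with a = -3, b = 4.7.
Independence gives covariance of W and B = 0.
= (-3)²·119 + 4.7²·62 + 2·(-3)·4.7·0
= 1071 + 1369.58 + 0 = 2440.58.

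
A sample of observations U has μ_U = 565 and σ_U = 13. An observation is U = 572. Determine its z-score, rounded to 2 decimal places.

z = (U − μ_U) / σ_U = (572 − 565) / 13 ≈ 0.54.

z = 0.54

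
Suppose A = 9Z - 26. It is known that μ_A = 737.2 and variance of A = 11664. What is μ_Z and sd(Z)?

From A = 9Z - 26: μ_A = a·μ_Z + b, so μ_Z = (μ_A − b)/a = (737.2 − (-26))/9 = 84.8.
sd(A) = √11664 = 108.
sd(A) = |a|·sd(Z), so sd(Z) = 108/|9| = 12.

μ_Z = 84.8, sd(Z) = 12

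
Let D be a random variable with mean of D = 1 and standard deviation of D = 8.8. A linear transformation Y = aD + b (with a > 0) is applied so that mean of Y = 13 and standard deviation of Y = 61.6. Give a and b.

a = 7, b = 6

standard deviation of Y = a·standard deviation of D (a > 0), so a = 61.6/8.8 = 7.
mean of Y = a·mean of D + b, so b = 13 − 7·1 = 6.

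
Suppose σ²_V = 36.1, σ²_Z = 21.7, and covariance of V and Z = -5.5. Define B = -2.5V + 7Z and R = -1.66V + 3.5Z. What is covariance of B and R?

covariance of B and R = 793.5

By bilinearity, covariance of B and R = ac·σ²_V + bd·σ²_Z + (ad+bc)·covariance of V and Z, with a=-2.5, b=7, c=-1.66, d=3.5.
ac·σ²_V = (-2.5)·(-1.66)·36.1 = 149.815
bd·σ²_Z = 7·3.5·21.7 = 531.65
(ad+bc)·covariance of V and Z = (-20.37)·(-5.5) = 112.035
covariance of B and R = 149.815 + 531.65 + 112.035 = 793.5.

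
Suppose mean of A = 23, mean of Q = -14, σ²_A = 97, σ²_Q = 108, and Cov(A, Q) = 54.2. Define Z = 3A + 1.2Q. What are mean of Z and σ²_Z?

mean of Z = 3·mean of A + 1.2·mean of Q = 3·23 + 1.2·(-14) = 52.2.
σ²_Z = a²·σ²_A + b²·σ²_Q + 2ab·Cov(A, Q) with a = 3, b = 1.2.
= 3²·97 + 1.2²·108 + 2·3·1.2·54.2
= 873 + 155.52 + 390.24 = 1418.76.

mean of Z = 52.2, σ²_Z = 1418.76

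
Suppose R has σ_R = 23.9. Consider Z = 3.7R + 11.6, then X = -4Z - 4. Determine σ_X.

σ_Z = |3.7|·23.9 = 88.43.
σ_X = |-4|·88.43 = 353.72.

σ_X = 353.72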